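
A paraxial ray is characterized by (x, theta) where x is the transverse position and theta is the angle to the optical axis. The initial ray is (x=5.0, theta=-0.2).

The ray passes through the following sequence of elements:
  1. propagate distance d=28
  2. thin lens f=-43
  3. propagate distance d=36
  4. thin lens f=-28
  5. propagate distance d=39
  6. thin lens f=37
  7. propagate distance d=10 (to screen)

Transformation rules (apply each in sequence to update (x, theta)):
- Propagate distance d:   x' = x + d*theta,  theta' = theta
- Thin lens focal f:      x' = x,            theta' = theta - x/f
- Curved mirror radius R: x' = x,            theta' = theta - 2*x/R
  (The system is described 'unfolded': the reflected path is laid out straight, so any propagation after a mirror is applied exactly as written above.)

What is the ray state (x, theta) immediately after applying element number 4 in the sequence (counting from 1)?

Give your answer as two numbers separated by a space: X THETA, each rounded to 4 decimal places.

Initial: x=5.0000 theta=-0.2000
After 1 (propagate distance d=28): x=-0.6000 theta=-0.2000
After 2 (thin lens f=-43): x=-0.6000 theta=-46/215 (≈-0.2140)
After 3 (propagate distance d=36): x=-357/43 (≈-8.3023) theta=-46/215 (≈-0.2140)
After 4 (thin lens f=-28): x=-357/43 (≈-8.3023) theta=-439/860 (≈-0.5105)
Rounded to 4 decimal places: x = -8.3023, theta = -0.5105

Answer: -8.3023 -0.5105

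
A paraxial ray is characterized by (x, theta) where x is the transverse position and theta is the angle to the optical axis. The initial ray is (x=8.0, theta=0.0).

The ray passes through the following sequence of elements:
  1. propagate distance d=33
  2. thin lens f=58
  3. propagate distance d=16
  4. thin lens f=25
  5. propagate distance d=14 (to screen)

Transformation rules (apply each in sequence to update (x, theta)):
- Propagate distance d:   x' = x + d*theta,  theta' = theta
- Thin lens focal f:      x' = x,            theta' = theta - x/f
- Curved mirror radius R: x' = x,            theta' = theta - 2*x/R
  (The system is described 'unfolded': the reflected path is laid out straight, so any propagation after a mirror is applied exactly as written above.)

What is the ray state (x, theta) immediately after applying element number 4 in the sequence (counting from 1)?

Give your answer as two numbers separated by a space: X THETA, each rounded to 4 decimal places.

Initial: x=8.0000 theta=0.0000
After 1 (propagate distance d=33): x=8.0000 theta=0.0000
After 2 (thin lens f=58): x=8.0000 theta=-4/29 (≈-0.1379)
After 3 (propagate distance d=16): x=168/29 (≈5.7931) theta=-4/29 (≈-0.1379)
After 4 (thin lens f=25): x=168/29 (≈5.7931) theta=-268/725 (≈-0.3697)
Rounded to 4 decimal places: x = 5.7931, theta = -0.3697

Answer: 5.7931 -0.3697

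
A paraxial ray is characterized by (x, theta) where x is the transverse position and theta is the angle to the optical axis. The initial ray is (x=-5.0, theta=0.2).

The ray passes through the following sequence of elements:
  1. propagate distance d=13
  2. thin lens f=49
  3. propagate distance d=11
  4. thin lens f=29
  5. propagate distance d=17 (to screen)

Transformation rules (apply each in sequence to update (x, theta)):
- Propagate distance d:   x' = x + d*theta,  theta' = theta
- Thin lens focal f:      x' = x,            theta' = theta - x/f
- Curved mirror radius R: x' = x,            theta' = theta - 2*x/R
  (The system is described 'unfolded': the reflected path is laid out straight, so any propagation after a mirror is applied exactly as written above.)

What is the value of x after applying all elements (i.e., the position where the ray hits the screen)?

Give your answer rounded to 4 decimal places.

Initial: x=-5.0000 theta=0.2000
After 1 (propagate distance d=13): x=-2.4000 theta=0.2000
After 2 (thin lens f=49): x=-2.4000 theta=61/245 (≈0.2490)
After 3 (propagate distance d=11): x=83/245 (≈0.3388) theta=61/245 (≈0.2490)
After 4 (thin lens f=29): x=83/245 (≈0.3388) theta=1686/7105 (≈0.2373)
After 5 (propagate distance d=17 (to screen)): x=31069/7105 (≈4.3728) theta=1686/7105 (≈0.2373)
Rounded to 4 decimal places: x = 4.3728

Answer: 4.3728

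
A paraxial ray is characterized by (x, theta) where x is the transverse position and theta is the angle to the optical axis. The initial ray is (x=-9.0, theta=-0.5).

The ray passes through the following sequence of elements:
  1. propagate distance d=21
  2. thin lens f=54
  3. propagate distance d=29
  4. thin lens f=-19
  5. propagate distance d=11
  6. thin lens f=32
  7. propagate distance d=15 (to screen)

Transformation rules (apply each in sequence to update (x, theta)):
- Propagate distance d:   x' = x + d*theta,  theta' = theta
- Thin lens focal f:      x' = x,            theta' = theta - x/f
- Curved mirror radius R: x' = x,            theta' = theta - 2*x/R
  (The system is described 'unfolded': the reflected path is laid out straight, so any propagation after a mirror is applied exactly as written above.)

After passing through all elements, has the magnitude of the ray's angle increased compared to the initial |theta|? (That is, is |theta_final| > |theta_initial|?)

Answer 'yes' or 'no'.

Initial: x=-9.0000 theta=-0.5000
After 1 (propagate distance d=21): x=-19.5000 theta=-0.5000
After 2 (thin lens f=54): x=-19.5000 theta=-5/36 (≈-0.1389)
After 3 (propagate distance d=29): x=-847/36 (≈-23.5278) theta=-5/36 (≈-0.1389)
After 4 (thin lens f=-19): x=-847/36 (≈-23.5278) theta=-157/114 (≈-1.3772)
After 5 (propagate distance d=11): x=-26455/684 (≈-38.6769) theta=-157/114 (≈-1.3772)
After 6 (thin lens f=32): x=-26455/684 (≈-38.6769) theta=-3689/21888 (≈-0.1685)
After 7 (propagate distance d=15 (to screen)): x=-901895/21888 (≈-41.2050) theta=-3689/21888 (≈-0.1685)
|theta_initial|=0.5000 |theta_final|=3689/21888 (≈0.1685) -> not increased

Answer: no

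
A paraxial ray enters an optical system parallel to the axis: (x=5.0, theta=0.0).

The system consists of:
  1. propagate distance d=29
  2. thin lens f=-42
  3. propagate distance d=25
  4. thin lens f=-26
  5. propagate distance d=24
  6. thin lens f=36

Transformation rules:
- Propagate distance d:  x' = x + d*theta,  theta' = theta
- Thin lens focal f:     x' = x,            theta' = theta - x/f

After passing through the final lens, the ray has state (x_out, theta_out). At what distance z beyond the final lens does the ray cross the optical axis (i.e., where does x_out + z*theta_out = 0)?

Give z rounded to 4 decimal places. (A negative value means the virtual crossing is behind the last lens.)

Answer: 228.5367

Derivation:
Initial: x=5.0000 theta=0.0000
After 1 (propagate distance d=29): x=5.0000 theta=0.0000
After 2 (thin lens f=-42): x=5.0000 theta=5/42 (≈0.1190)
After 3 (propagate distance d=25): x=335/42 (≈7.9762) theta=5/42 (≈0.1190)
After 4 (thin lens f=-26): x=335/42 (≈7.9762) theta=155/364 (≈0.4258)
After 5 (propagate distance d=24): x=9935/546 (≈18.1960) theta=155/364 (≈0.4258)
After 6 (thin lens f=36): x=9935/546 (≈18.1960) theta=-1565/19656 (≈-0.0796)
z_focus = -x_out/theta_out = -(9935/546)/(-1565/19656) = 71532/313 ≈ 228.5367
Rounded to 4 decimal places: z = 228.5367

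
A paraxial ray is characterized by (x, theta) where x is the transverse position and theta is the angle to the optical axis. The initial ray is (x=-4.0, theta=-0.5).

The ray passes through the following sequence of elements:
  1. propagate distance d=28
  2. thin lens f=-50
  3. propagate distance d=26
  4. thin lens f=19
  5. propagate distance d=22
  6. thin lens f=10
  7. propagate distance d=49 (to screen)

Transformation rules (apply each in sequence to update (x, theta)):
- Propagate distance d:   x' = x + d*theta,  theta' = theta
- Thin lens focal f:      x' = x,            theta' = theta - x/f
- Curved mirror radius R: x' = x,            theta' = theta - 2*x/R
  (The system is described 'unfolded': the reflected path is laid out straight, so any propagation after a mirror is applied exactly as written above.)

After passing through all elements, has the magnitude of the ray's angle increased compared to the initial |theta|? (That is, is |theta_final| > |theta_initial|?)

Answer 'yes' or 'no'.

Answer: yes

Derivation:
Initial: x=-4.0000 theta=-0.5000
After 1 (propagate distance d=28): x=-18.0000 theta=-0.5000
After 2 (thin lens f=-50): x=-18.0000 theta=-0.8600
After 3 (propagate distance d=26): x=-40.3600 theta=-0.8600
After 4 (thin lens f=19): x=-40.3600 theta=1201/950 (≈1.2642)
After 5 (propagate distance d=22): x=-1192/95 (≈-12.5474) theta=1201/950 (≈1.2642)
After 6 (thin lens f=10): x=-1192/95 (≈-12.5474) theta=2393/950 (≈2.5189)
After 7 (propagate distance d=49 (to screen)): x=105337/950 (≈110.8811) theta=2393/950 (≈2.5189)
|theta_initial|=0.5000 |theta_final|=2393/950 (≈2.5189) -> increased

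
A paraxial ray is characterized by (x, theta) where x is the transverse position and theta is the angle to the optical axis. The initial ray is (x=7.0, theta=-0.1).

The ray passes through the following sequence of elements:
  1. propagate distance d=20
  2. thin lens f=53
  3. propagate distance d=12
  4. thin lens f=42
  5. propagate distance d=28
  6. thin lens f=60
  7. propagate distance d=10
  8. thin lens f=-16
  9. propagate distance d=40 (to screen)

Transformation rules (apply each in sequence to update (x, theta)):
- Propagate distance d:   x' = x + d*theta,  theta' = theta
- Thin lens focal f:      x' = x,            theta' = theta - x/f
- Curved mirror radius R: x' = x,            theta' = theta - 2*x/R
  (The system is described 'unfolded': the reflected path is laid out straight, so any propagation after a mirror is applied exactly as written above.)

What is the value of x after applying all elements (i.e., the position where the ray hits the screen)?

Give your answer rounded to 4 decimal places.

Answer: -29.5821

Derivation:
Initial: x=7.0000 theta=-0.1000
After 1 (propagate distance d=20): x=5.0000 theta=-0.1000
After 2 (thin lens f=53): x=5.0000 theta=-103/530 (≈-0.1943)
After 3 (propagate distance d=12): x=707/265 (≈2.6679) theta=-103/530 (≈-0.1943)
After 4 (thin lens f=42): x=707/265 (≈2.6679) theta=-41/159 (≈-0.2579)
After 5 (propagate distance d=28): x=-3619/795 (≈-4.5522) theta=-41/159 (≈-0.2579)
After 6 (thin lens f=60): x=-3619/795 (≈-4.5522) theta=-8681/47700 (≈-0.1820)
After 7 (propagate distance d=10): x=-6079/954 (≈-6.3721) theta=-8681/47700 (≈-0.1820)
After 8 (thin lens f=-16): x=-6079/954 (≈-6.3721) theta=-221423/381600 (≈-0.5802)
After 9 (propagate distance d=40 (to screen)): x=-31357/1060 (≈-29.5821) theta=-221423/381600 (≈-0.5802)
Rounded to 4 decimal places: x = -29.5821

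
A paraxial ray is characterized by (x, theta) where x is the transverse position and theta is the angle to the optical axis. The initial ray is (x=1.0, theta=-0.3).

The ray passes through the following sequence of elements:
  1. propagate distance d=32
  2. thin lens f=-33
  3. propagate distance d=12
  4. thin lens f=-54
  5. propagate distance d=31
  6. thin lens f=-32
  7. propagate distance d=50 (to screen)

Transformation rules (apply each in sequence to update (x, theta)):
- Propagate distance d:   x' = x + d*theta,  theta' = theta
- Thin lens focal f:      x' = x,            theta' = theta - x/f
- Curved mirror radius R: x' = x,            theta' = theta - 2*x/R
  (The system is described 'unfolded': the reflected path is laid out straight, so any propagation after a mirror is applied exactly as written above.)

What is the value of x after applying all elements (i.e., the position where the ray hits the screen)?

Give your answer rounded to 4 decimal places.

Initial: x=1.0000 theta=-0.3000
After 1 (propagate distance d=32): x=-8.6000 theta=-0.3000
After 2 (thin lens f=-33): x=-8.6000 theta=-37/66 (≈-0.5606)
After 3 (propagate distance d=12): x=-843/55 (≈-15.3273) theta=-37/66 (≈-0.5606)
After 4 (thin lens f=-54): x=-843/55 (≈-15.3273) theta=-38/45 (≈-0.8444)
After 5 (propagate distance d=31): x=-4109/99 (≈-41.5051) theta=-38/45 (≈-0.8444)
After 6 (thin lens f=-32): x=-4109/99 (≈-41.5051) theta=-3769/1760 (≈-2.1415)
After 7 (propagate distance d=50 (to screen)): x=-235349/1584 (≈-148.5789) theta=-3769/1760 (≈-2.1415)
Rounded to 4 decimal places: x = -148.5789

Answer: -148.5789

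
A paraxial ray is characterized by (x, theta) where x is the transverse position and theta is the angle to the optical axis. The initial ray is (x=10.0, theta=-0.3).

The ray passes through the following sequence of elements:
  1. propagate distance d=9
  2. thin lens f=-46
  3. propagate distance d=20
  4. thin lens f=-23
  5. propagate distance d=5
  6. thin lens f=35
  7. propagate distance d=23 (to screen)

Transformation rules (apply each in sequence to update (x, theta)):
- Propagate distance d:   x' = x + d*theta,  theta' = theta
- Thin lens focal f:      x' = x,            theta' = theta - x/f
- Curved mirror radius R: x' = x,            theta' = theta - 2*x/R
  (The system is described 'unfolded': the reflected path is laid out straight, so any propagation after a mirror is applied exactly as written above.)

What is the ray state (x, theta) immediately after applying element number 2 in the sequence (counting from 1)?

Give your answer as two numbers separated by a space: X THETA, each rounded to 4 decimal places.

Answer: 7.3000 -0.1413

Derivation:
Initial: x=10.0000 theta=-0.3000
After 1 (propagate distance d=9): x=7.3000 theta=-0.3000
After 2 (thin lens f=-46): x=7.3000 theta=-13/92 (≈-0.1413)
Rounded to 4 decimal places: x = 7.3000, theta = -0.1413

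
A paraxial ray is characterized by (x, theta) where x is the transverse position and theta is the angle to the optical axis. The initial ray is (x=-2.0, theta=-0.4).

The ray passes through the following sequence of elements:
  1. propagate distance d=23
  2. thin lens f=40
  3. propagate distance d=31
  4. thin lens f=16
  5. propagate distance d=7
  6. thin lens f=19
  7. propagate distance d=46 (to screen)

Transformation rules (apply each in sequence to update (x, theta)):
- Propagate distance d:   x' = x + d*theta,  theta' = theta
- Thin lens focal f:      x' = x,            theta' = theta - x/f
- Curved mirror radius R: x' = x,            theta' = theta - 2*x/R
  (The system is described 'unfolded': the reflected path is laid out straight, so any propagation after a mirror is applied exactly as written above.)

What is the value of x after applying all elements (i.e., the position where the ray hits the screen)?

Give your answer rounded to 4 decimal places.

Initial: x=-2.0000 theta=-0.4000
After 1 (propagate distance d=23): x=-11.2000 theta=-0.4000
After 2 (thin lens f=40): x=-11.2000 theta=-0.1200
After 3 (propagate distance d=31): x=-14.9200 theta=-0.1200
After 4 (thin lens f=16): x=-14.9200 theta=0.8125
After 5 (propagate distance d=7): x=-9.2325 theta=0.8125
After 6 (thin lens f=19): x=-9.2325 theta=2467/1900 (≈1.2984)
After 7 (propagate distance d=46 (to screen)): x=383761/7600 (≈50.4949) theta=2467/1900 (≈1.2984)
Rounded to 4 decimal places: x = 50.4949

Answer: 50.4949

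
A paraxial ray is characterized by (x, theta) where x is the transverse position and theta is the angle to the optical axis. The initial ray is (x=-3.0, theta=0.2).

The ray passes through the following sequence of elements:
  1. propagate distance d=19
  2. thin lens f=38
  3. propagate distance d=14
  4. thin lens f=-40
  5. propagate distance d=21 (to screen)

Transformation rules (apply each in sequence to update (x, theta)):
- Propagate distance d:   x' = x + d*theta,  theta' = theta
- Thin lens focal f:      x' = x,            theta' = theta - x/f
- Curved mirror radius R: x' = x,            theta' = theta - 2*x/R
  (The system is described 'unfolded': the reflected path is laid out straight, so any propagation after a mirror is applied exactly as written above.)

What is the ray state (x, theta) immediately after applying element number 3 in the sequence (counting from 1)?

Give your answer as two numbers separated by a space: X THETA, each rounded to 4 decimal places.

Answer: 3.3053 0.1789

Derivation:
Initial: x=-3.0000 theta=0.2000
After 1 (propagate distance d=19): x=0.8000 theta=0.2000
After 2 (thin lens f=38): x=0.8000 theta=17/95 (≈0.1789)
After 3 (propagate distance d=14): x=314/95 (≈3.3053) theta=17/95 (≈0.1789)
Rounded to 4 decimal places: x = 3.3053, theta = 0.1789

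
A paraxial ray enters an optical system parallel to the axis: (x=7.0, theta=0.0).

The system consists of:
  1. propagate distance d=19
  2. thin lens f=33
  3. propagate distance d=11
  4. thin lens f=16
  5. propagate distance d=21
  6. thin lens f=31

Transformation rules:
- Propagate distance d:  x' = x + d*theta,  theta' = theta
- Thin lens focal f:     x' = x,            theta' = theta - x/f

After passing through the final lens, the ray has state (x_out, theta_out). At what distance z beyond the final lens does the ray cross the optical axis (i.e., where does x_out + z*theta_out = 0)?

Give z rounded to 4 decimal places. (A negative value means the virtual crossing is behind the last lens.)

Answer: -18.8880

Derivation:
Initial: x=7.0000 theta=0.0000
After 1 (propagate distance d=19): x=7.0000 theta=0.0000
After 2 (thin lens f=33): x=7.0000 theta=-7/33 (≈-0.2121)
After 3 (propagate distance d=11): x=14/3 (≈4.6667) theta=-7/33 (≈-0.2121)
After 4 (thin lens f=16): x=14/3 (≈4.6667) theta=-133/264 (≈-0.5038)
After 5 (propagate distance d=21): x=-1561/264 (≈-5.9129) theta=-133/264 (≈-0.5038)
After 6 (thin lens f=31): x=-1561/264 (≈-5.9129) theta=-427/1364 (≈-0.3130)
z_focus = -x_out/theta_out = -(-1561/264)/(-427/1364) = -6913/366 ≈ -18.8880
Rounded to 4 decimal places: z = -18.8880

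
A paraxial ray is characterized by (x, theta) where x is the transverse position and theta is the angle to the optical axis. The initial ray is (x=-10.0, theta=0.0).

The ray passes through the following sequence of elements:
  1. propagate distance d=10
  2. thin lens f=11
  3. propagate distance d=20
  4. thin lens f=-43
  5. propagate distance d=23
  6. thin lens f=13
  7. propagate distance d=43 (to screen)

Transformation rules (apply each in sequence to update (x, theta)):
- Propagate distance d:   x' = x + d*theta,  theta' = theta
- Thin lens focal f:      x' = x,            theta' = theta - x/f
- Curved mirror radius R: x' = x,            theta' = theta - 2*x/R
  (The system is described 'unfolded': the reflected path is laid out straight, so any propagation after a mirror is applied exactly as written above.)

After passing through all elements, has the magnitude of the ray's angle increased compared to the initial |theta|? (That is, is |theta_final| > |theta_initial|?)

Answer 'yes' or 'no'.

Initial: x=-10.0000 theta=0.0000
After 1 (propagate distance d=10): x=-10.0000 theta=0.0000
After 2 (thin lens f=11): x=-10.0000 theta=10/11 (≈0.9091)
After 3 (propagate distance d=20): x=90/11 (≈8.1818) theta=10/11 (≈0.9091)
After 4 (thin lens f=-43): x=90/11 (≈8.1818) theta=520/473 (≈1.0994)
After 5 (propagate distance d=23): x=15830/473 (≈33.4672) theta=520/473 (≈1.0994)
After 6 (thin lens f=13): x=15830/473 (≈33.4672) theta=-9070/6149 (≈-1.4750)
After 7 (propagate distance d=43 (to screen)): x=-184220/6149 (≈-29.9593) theta=-9070/6149 (≈-1.4750)
|theta_initial|=0.0000 |theta_final|=9070/6149 (≈1.4750) -> increased

Answer: yes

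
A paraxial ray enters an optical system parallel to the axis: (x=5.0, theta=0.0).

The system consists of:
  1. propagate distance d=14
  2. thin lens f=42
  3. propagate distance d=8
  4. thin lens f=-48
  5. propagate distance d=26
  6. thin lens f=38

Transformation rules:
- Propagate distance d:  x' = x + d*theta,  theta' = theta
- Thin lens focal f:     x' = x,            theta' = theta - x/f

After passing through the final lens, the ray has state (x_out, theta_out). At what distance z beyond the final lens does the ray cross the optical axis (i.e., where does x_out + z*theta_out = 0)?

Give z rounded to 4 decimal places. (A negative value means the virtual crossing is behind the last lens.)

Initial: x=5.0000 theta=0.0000
After 1 (propagate distance d=14): x=5.0000 theta=0.0000
After 2 (thin lens f=42): x=5.0000 theta=-5/42 (≈-0.1190)
After 3 (propagate distance d=8): x=85/21 (≈4.0476) theta=-5/42 (≈-0.1190)
After 4 (thin lens f=-48): x=85/21 (≈4.0476) theta=-5/144 (≈-0.0347)
After 5 (propagate distance d=26): x=1585/504 (≈3.1448) theta=-5/144 (≈-0.0347)
After 6 (thin lens f=38): x=1585/504 (≈3.1448) theta=-125/1064 (≈-0.1175)
z_focus = -x_out/theta_out = -(1585/504)/(-125/1064) = 6023/225 ≈ 26.7689
Rounded to 4 decimal places: z = 26.7689

Answer: 26.7689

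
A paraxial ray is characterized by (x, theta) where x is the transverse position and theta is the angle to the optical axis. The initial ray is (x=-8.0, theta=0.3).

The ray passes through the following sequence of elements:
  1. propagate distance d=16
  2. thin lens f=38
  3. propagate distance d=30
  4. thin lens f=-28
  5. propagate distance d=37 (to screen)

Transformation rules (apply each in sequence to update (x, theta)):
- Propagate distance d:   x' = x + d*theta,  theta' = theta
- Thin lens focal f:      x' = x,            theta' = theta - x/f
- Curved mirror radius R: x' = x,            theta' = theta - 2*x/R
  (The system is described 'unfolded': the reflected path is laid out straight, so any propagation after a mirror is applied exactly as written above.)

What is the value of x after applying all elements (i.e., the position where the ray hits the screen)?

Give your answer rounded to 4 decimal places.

Initial: x=-8.0000 theta=0.3000
After 1 (propagate distance d=16): x=-3.2000 theta=0.3000
After 2 (thin lens f=38): x=-3.2000 theta=73/190 (≈0.3842)
After 3 (propagate distance d=30): x=791/95 (≈8.3263) theta=73/190 (≈0.3842)
After 4 (thin lens f=-28): x=791/95 (≈8.3263) theta=259/380 (≈0.6816)
After 5 (propagate distance d=37 (to screen)): x=12747/380 (≈33.5447) theta=259/380 (≈0.6816)
Rounded to 4 decimal places: x = 33.5447

Answer: 33.5447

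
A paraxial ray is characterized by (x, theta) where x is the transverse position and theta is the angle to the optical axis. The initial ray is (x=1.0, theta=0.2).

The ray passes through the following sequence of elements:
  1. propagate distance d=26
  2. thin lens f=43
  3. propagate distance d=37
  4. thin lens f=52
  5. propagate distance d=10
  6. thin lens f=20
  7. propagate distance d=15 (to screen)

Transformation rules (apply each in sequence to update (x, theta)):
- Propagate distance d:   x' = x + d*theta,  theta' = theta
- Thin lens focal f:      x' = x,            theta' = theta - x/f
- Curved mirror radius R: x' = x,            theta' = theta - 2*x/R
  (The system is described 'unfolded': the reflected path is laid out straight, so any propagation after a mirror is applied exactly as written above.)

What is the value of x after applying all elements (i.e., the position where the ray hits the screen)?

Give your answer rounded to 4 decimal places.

Initial: x=1.0000 theta=0.2000
After 1 (propagate distance d=26): x=6.2000 theta=0.2000
After 2 (thin lens f=43): x=6.2000 theta=12/215 (≈0.0558)
After 3 (propagate distance d=37): x=1777/215 (≈8.2651) theta=12/215 (≈0.0558)
After 4 (thin lens f=52): x=1777/215 (≈8.2651) theta=-1153/11180 (≈-0.1031)
After 5 (propagate distance d=10): x=40437/5590 (≈7.2338) theta=-1153/11180 (≈-0.1031)
After 6 (thin lens f=20): x=40437/5590 (≈7.2338) theta=-51967/111800 (≈-0.4648)
After 7 (propagate distance d=15 (to screen)): x=5847/22360 (≈0.2615) theta=-51967/111800 (≈-0.4648)
Rounded to 4 decimal places: x = 0.2615

Answer: 0.2615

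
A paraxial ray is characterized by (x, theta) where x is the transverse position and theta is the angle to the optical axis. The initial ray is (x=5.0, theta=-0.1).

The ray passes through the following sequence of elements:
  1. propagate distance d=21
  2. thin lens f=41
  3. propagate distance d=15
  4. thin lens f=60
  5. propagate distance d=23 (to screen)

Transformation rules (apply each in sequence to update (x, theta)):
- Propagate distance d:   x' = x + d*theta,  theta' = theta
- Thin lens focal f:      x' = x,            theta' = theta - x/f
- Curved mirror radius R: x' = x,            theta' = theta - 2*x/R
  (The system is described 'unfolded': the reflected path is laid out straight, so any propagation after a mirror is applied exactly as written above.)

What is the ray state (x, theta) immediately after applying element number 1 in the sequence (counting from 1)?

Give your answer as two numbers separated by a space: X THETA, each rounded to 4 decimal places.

Initial: x=5.0000 theta=-0.1000
After 1 (propagate distance d=21): x=2.9000 theta=-0.1000
Rounded to 4 decimal places: x = 2.9000, theta = -0.1000

Answer: 2.9000 -0.1000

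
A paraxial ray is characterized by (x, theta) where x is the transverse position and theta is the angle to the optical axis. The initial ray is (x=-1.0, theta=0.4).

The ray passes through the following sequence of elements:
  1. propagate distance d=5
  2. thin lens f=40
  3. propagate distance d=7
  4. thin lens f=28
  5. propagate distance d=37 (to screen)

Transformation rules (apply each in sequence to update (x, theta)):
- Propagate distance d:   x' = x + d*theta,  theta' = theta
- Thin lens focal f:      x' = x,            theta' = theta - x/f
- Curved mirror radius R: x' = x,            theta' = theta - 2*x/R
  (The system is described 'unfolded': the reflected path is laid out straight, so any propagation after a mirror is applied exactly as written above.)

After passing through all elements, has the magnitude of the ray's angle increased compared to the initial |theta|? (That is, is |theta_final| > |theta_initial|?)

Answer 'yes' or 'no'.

Initial: x=-1.0000 theta=0.4000
After 1 (propagate distance d=5): x=1.0000 theta=0.4000
After 2 (thin lens f=40): x=1.0000 theta=0.3750
After 3 (propagate distance d=7): x=3.6250 theta=0.3750
After 4 (thin lens f=28): x=3.6250 theta=55/224 (≈0.2455)
After 5 (propagate distance d=37 (to screen)): x=2847/224 (≈12.7098) theta=55/224 (≈0.2455)
|theta_initial|=0.4000 |theta_final|=55/224 (≈0.2455) -> not increased

Answer: no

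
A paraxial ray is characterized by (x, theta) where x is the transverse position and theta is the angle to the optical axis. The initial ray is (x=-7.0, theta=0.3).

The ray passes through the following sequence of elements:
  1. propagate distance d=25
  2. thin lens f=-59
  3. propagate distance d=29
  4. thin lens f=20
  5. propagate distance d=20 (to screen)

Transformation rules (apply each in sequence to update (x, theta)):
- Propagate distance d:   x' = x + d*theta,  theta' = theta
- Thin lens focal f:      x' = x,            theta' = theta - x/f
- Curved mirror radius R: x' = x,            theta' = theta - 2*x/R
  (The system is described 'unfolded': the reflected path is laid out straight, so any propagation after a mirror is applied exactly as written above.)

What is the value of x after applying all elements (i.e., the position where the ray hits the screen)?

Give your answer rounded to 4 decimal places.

Initial: x=-7.0000 theta=0.3000
After 1 (propagate distance d=25): x=0.5000 theta=0.3000
After 2 (thin lens f=-59): x=0.5000 theta=91/295 (≈0.3085)
After 3 (propagate distance d=29): x=5573/590 (≈9.4458) theta=91/295 (≈0.3085)
After 4 (thin lens f=20): x=5573/590 (≈9.4458) theta=-1933/11800 (≈-0.1638)
After 5 (propagate distance d=20 (to screen)): x=364/59 (≈6.1695) theta=-1933/11800 (≈-0.1638)
Rounded to 4 decimal places: x = 6.1695

Answer: 6.1695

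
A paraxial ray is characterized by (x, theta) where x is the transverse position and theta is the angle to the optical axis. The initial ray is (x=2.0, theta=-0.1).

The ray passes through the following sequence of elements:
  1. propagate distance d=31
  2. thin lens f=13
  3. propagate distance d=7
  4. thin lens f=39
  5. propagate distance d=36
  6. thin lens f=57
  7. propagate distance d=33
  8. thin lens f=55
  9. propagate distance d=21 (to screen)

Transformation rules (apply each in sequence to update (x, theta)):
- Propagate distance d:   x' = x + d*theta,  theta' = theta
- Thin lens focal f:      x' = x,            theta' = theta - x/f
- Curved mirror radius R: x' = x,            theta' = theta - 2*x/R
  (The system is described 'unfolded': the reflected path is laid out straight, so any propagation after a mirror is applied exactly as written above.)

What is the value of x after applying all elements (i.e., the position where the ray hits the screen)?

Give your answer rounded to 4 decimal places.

Initial: x=2.0000 theta=-0.1000
After 1 (propagate distance d=31): x=-1.1000 theta=-0.1000
After 2 (thin lens f=13): x=-1.1000 theta=-1/65 (≈-0.0154)
After 3 (propagate distance d=7): x=-157/130 (≈-1.2077) theta=-1/65 (≈-0.0154)
After 4 (thin lens f=39): x=-157/130 (≈-1.2077) theta=79/5070 (≈0.0156)
After 5 (propagate distance d=36): x=-1093/1690 (≈-0.6467) theta=79/5070 (≈0.0156)
After 6 (thin lens f=57): x=-1093/1690 (≈-0.6467) theta=1297/48165 (≈0.0269)
After 7 (propagate distance d=33): x=7767/32110 (≈0.2419) theta=1297/48165 (≈0.0269)
After 8 (thin lens f=55): x=7767/32110 (≈0.2419) theta=119369/5298150 (≈0.0225)
After 9 (propagate distance d=21 (to screen)): x=3736/5225 (≈0.7150) theta=119369/5298150 (≈0.0225)
Rounded to 4 decimal places: x = 0.7150

Answer: 0.7150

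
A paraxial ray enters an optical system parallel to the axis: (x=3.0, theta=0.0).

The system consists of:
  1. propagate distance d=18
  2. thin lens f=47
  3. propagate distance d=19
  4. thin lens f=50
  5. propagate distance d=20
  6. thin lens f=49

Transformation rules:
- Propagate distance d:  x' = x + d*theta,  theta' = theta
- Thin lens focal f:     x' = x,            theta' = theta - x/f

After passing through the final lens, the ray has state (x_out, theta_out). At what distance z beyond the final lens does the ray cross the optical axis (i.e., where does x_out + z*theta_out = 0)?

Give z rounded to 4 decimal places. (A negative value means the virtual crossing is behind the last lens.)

Answer: -2.1409

Derivation:
Initial: x=3.0000 theta=0.0000
After 1 (propagate distance d=18): x=3.0000 theta=0.0000
After 2 (thin lens f=47): x=3.0000 theta=-3/47 (≈-0.0638)
After 3 (propagate distance d=19): x=84/47 (≈1.7872) theta=-3/47 (≈-0.0638)
After 4 (thin lens f=50): x=84/47 (≈1.7872) theta=-117/1175 (≈-0.0996)
After 5 (propagate distance d=20): x=-48/235 (≈-0.2043) theta=-117/1175 (≈-0.0996)
After 6 (thin lens f=49): x=-48/235 (≈-0.2043) theta=-5493/57575 (≈-0.0954)
z_focus = -x_out/theta_out = -(-48/235)/(-5493/57575) = -3920/1831 ≈ -2.1409
Rounded to 4 decimal places: z = -2.1409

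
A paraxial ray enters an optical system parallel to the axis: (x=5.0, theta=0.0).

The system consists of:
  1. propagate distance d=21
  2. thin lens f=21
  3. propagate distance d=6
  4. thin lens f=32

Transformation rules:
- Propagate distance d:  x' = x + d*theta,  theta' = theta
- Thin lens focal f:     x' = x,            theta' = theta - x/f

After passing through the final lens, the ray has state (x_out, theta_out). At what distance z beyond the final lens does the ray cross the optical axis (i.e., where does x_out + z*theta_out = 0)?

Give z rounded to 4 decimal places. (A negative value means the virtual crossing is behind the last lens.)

Answer: 10.2128

Derivation:
Initial: x=5.0000 theta=0.0000
After 1 (propagate distance d=21): x=5.0000 theta=0.0000
After 2 (thin lens f=21): x=5.0000 theta=-5/21 (≈-0.2381)
After 3 (propagate distance d=6): x=25/7 (≈3.5714) theta=-5/21 (≈-0.2381)
After 4 (thin lens f=32): x=25/7 (≈3.5714) theta=-235/672 (≈-0.3497)
z_focus = -x_out/theta_out = -(25/7)/(-235/672) = 480/47 ≈ 10.2128
Rounded to 4 decimal places: z = 10.2128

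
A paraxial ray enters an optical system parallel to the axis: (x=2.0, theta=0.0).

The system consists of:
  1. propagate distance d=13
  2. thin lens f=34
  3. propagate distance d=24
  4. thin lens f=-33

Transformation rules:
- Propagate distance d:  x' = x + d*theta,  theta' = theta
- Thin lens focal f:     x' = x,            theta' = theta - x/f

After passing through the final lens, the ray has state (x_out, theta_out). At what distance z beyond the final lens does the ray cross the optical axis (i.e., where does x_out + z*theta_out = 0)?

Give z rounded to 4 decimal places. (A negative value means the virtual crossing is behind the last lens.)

Initial: x=2.0000 theta=0.0000
After 1 (propagate distance d=13): x=2.0000 theta=0.0000
After 2 (thin lens f=34): x=2.0000 theta=-1/17 (≈-0.0588)
After 3 (propagate distance d=24): x=10/17 (≈0.5882) theta=-1/17 (≈-0.0588)
After 4 (thin lens f=-33): x=10/17 (≈0.5882) theta=-23/561 (≈-0.0410)
z_focus = -x_out/theta_out = -(10/17)/(-23/561) = 330/23 ≈ 14.3478
Rounded to 4 decimal places: z = 14.3478

Answer: 14.3478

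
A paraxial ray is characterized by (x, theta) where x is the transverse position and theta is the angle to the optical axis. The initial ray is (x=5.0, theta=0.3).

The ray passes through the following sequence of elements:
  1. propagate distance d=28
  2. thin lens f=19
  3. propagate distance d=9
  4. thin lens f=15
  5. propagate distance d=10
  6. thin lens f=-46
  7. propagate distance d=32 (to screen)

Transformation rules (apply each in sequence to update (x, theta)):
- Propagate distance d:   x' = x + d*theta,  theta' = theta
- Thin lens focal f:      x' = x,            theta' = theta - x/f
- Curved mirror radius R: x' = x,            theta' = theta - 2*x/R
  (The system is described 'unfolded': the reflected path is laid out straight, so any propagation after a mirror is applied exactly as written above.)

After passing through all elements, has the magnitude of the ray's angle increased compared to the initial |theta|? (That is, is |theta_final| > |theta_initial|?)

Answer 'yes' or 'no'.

Initial: x=5.0000 theta=0.3000
After 1 (propagate distance d=28): x=13.4000 theta=0.3000
After 2 (thin lens f=19): x=13.4000 theta=-77/190 (≈-0.4053)
After 3 (propagate distance d=9): x=1853/190 (≈9.7526) theta=-77/190 (≈-0.4053)
After 4 (thin lens f=15): x=1853/190 (≈9.7526) theta=-1504/1425 (≈-1.0554)
After 5 (propagate distance d=10): x=-457/570 (≈-0.8018) theta=-1504/1425 (≈-1.0554)
After 6 (thin lens f=-46): x=-457/570 (≈-0.8018) theta=-140653/131100 (≈-1.0729)
After 7 (propagate distance d=32 (to screen)): x=-2303003/65550 (≈-35.1335) theta=-140653/131100 (≈-1.0729)
|theta_initial|=0.3000 |theta_final|=140653/131100 (≈1.0729) -> increased

Answer: yes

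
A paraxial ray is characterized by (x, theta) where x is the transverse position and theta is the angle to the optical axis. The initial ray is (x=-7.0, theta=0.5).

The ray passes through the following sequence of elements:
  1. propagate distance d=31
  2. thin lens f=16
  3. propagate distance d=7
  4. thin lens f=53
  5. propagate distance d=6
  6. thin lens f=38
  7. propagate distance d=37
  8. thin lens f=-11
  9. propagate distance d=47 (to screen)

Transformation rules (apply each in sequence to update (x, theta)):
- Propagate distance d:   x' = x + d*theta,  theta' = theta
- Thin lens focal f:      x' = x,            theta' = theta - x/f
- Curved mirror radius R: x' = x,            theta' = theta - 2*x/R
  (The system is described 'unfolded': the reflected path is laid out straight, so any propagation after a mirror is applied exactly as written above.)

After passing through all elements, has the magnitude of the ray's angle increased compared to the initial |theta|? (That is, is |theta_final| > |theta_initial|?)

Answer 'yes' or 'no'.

Answer: yes

Derivation:
Initial: x=-7.0000 theta=0.5000
After 1 (propagate distance d=31): x=8.5000 theta=0.5000
After 2 (thin lens f=16): x=8.5000 theta=-1/32 (≈-0.0313)
After 3 (propagate distance d=7): x=265/32 (≈8.2813) theta=-1/32 (≈-0.0313)
After 4 (thin lens f=53): x=265/32 (≈8.2813) theta=-0.1875
After 5 (propagate distance d=6): x=229/32 (≈7.1563) theta=-0.1875
After 6 (thin lens f=38): x=229/32 (≈7.1563) theta=-457/1216 (≈-0.3758)
After 7 (propagate distance d=37): x=-8207/1216 (≈-6.7492) theta=-457/1216 (≈-0.3758)
After 8 (thin lens f=-11): x=-8207/1216 (≈-6.7492) theta=-6617/6688 (≈-0.9894)
After 9 (propagate distance d=47 (to screen)): x=-712275/13376 (≈-53.2502) theta=-6617/6688 (≈-0.9894)
|theta_initial|=0.5000 |theta_final|=6617/6688 (≈0.9894) -> increased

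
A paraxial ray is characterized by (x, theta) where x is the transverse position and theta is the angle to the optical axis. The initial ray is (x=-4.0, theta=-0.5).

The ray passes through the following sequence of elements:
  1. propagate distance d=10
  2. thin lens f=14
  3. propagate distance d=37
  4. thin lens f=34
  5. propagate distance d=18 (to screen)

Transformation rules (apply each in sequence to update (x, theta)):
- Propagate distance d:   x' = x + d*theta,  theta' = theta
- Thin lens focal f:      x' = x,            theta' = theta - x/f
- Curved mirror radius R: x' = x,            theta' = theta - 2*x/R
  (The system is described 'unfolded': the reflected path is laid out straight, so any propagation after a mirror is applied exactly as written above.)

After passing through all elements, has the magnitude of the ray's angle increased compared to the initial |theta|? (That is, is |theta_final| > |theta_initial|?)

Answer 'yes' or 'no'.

Initial: x=-4.0000 theta=-0.5000
After 1 (propagate distance d=10): x=-9.0000 theta=-0.5000
After 2 (thin lens f=14): x=-9.0000 theta=1/7 (≈0.1429)
After 3 (propagate distance d=37): x=-26/7 (≈-3.7143) theta=1/7 (≈0.1429)
After 4 (thin lens f=34): x=-26/7 (≈-3.7143) theta=30/119 (≈0.2521)
After 5 (propagate distance d=18 (to screen)): x=14/17 (≈0.8235) theta=30/119 (≈0.2521)
|theta_initial|=0.5000 |theta_final|=30/119 (≈0.2521) -> not increased

Answer: no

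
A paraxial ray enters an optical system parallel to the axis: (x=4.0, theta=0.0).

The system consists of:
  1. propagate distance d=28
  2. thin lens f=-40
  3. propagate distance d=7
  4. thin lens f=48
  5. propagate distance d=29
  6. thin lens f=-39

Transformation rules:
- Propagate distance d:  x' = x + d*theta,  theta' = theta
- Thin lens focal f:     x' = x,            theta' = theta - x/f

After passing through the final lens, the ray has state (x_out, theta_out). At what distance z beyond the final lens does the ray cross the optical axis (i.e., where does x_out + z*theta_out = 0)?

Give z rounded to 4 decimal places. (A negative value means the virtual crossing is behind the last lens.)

Answer: -38.3455

Derivation:
Initial: x=4.0000 theta=0.0000
After 1 (propagate distance d=28): x=4.0000 theta=0.0000
After 2 (thin lens f=-40): x=4.0000 theta=0.1000
After 3 (propagate distance d=7): x=4.7000 theta=0.1000
After 4 (thin lens f=48): x=4.7000 theta=1/480 (≈0.0021)
After 5 (propagate distance d=29): x=457/96 (≈4.7604) theta=1/480 (≈0.0021)
After 6 (thin lens f=-39): x=457/96 (≈4.7604) theta=581/4680 (≈0.1241)
z_focus = -x_out/theta_out = -(457/96)/(581/4680) = -89115/2324 ≈ -38.3455
Rounded to 4 decimal places: z = -38.3455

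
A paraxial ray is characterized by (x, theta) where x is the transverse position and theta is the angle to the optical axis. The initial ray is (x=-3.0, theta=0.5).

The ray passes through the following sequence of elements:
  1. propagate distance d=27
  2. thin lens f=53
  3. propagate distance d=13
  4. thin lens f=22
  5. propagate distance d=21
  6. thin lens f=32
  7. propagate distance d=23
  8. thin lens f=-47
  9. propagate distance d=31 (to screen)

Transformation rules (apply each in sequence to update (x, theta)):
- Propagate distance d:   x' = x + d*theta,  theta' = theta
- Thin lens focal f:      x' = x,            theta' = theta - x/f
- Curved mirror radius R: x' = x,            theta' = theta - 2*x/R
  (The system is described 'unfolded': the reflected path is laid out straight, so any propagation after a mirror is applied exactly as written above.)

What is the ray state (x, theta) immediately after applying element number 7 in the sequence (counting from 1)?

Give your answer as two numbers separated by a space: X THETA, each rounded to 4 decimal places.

Answer: -6.1694 -0.5724

Derivation:
Initial: x=-3.0000 theta=0.5000
After 1 (propagate distance d=27): x=10.5000 theta=0.5000
After 2 (thin lens f=53): x=10.5000 theta=16/53 (≈0.3019)
After 3 (propagate distance d=13): x=1529/106 (≈14.4245) theta=16/53 (≈0.3019)
After 4 (thin lens f=22): x=1529/106 (≈14.4245) theta=-75/212 (≈-0.3538)
After 5 (propagate distance d=21): x=1483/212 (≈6.9953) theta=-75/212 (≈-0.3538)
After 6 (thin lens f=32): x=1483/212 (≈6.9953) theta=-3883/6784 (≈-0.5724)
After 7 (propagate distance d=23): x=-41853/6784 (≈-6.1694) theta=-3883/6784 (≈-0.5724)
Rounded to 4 decimal places: x = -6.1694, theta = -0.5724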